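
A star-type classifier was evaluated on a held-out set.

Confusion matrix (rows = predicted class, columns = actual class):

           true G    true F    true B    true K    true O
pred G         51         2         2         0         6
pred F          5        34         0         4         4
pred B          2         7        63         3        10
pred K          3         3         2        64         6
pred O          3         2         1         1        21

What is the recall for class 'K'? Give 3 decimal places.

0.889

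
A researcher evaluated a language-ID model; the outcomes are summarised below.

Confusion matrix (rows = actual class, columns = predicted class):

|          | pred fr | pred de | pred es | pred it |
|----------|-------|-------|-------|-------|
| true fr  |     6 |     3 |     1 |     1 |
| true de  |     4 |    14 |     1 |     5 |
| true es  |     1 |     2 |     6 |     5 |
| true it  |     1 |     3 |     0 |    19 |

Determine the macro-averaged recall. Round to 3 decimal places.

Per-class recall (TP/(TP+FN)):
  fr: TP=6, FN=3+1+1=5 → 6/11 = 0.5455
  de: TP=14, FN=4+1+5=10 → 14/24 = 0.5833
  es: TP=6, FN=1+2+5=8 → 6/14 = 0.4286
  it: TP=19, FN=1+3+0=4 → 19/23 = 0.8261
Macro-recall = mean = (0.5455 + 0.5833 + 0.4286 + 0.8261) / 4 = 0.596

0.596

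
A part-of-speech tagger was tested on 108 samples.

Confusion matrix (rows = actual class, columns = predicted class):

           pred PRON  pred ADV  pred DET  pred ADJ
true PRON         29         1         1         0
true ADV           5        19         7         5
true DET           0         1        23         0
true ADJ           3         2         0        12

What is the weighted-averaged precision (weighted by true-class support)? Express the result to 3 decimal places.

Per-class precision (TP/(TP+FP)):
  PRON: TP=29, FP=5+0+3=8 → 29/37 = 0.7838
  ADV: TP=19, FP=1+1+2=4 → 19/23 = 0.8261
  DET: TP=23, FP=1+7+0=8 → 23/31 = 0.7419
  ADJ: TP=12, FP=0+5+0=5 → 12/17 = 0.7059
Weighted-precision = Σ (supportᵢ/N)·precisionᵢ with N=108: (31/108)·0.7838 + (36/108)·0.8261 + (24/108)·0.7419 + (17/108)·0.7059 = 0.776

0.776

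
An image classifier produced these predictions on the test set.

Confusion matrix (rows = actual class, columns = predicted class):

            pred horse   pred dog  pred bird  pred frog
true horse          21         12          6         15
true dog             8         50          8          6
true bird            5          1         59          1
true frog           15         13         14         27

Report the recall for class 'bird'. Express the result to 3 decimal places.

0.894

Take TP from the diagonal, FP from the rest of the 'bird' prediction marginal, FN from the rest of the 'bird' actual marginal.
recall = TP/(TP+FN).
bird: TP=59, FN=5+1+1=7 → 59/66 = 0.8939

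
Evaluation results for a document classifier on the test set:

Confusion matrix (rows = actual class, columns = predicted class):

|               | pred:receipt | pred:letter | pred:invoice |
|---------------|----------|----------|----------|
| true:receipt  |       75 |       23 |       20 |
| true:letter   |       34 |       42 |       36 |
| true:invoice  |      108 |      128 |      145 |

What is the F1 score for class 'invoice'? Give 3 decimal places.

0.498

Treat 'invoice' as positive and all other classes as negative.
F1 score = 2·TP/(2·TP+FP+FN).
invoice: TP=145, FP=20+36=56, FN=108+128=236 → 290/582 = 0.4983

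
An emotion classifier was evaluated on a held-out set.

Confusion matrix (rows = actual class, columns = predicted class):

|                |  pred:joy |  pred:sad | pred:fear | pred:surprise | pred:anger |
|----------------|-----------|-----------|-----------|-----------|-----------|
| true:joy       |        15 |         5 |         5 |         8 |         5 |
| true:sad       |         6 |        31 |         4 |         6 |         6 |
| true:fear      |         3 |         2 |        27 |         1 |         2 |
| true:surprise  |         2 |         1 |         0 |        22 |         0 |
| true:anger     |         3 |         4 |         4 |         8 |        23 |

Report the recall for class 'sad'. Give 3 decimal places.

0.585

Treat 'sad' as positive and all other classes as negative.
recall = TP/(TP+FN).
sad: TP=31, FN=6+4+6+6=22 → 31/53 = 0.5849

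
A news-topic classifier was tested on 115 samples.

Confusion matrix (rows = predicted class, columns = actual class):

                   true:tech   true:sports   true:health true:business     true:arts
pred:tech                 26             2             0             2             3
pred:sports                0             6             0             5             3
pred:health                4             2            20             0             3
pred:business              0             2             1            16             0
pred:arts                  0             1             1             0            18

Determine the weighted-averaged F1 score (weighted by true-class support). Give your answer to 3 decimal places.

Per-class F1 score (2·TP/(2·TP+FP+FN)):
  tech: TP=26, FP=2+0+2+3=7, FN=0+4+0+0=4 → 52/63 = 0.8254
  sports: TP=6, FP=0+0+5+3=8, FN=2+2+2+1=7 → 12/27 = 0.4444
  health: TP=20, FP=4+2+0+3=9, FN=0+0+1+1=2 → 40/51 = 0.7843
  business: TP=16, FP=0+2+1+0=3, FN=2+5+0+0=7 → 32/42 = 0.7619
  arts: TP=18, FP=0+1+1+0=2, FN=3+3+3+0=9 → 36/47 = 0.7660
Weighted-F1 score = Σ (supportᵢ/N)·F1 scoreᵢ with N=115: (30/115)·0.8254 + (13/115)·0.4444 + (22/115)·0.7843 + (23/115)·0.7619 + (27/115)·0.7660 = 0.748

0.748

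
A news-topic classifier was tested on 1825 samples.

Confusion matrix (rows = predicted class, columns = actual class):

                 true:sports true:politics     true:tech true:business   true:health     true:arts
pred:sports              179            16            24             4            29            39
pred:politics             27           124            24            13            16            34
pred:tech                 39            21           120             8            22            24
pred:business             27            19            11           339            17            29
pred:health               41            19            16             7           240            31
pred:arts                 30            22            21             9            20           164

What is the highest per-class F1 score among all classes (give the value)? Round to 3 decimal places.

0.825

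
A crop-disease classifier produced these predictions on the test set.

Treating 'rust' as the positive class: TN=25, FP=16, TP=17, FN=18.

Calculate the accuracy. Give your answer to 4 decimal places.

0.5526

Accuracy = (TP+TN)/N = (17+25)/76 = 0.5526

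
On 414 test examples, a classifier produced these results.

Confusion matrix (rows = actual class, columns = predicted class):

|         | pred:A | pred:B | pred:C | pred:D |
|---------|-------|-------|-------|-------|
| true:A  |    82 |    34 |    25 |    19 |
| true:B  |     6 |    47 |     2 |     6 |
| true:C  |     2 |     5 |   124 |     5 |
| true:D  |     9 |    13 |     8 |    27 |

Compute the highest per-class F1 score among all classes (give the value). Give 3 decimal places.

0.841

Per-class F1 score (2·TP/(2·TP+FP+FN)):
  A: TP=82, FP=6+2+9=17, FN=34+25+19=78 → 164/259 = 0.6332
  B: TP=47, FP=34+5+13=52, FN=6+2+6=14 → 94/160 = 0.5875
  C: TP=124, FP=25+2+8=35, FN=2+5+5=12 → 248/295 = 0.8407
  D: TP=27, FP=19+6+5=30, FN=9+13+8=30 → 54/114 = 0.4737
Highest is class 'C' with F1 score = 0.841.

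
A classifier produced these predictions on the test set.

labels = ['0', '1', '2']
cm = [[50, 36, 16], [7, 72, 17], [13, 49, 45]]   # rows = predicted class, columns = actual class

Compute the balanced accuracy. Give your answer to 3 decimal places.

Balanced accuracy = mean of per-class recall.
  0: recall = 50/70 = 0.7143
  1: recall = 72/157 = 0.4586
  2: recall = 45/78 = 0.5769
Mean = (0.7143 + 0.4586 + 0.5769) / 3 = 0.583

0.583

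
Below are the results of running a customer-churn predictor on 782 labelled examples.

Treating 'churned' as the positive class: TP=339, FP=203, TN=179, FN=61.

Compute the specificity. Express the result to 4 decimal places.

Specificity = TN/(TN+FP) = 179/(179+203) = 0.4686

0.4686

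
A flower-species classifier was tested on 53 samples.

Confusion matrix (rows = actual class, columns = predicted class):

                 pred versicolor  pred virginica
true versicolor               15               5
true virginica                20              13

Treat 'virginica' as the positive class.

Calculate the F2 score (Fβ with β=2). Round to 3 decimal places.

Fβ = (1+β²)·TP / ((1+β²)·TP + β²·FN + FP), with β²=4
= 5·13 / (5·13 + 4·20 + 5) = 0.433

0.433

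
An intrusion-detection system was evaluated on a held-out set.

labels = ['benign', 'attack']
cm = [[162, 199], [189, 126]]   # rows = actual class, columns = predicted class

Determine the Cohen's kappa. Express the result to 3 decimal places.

-0.151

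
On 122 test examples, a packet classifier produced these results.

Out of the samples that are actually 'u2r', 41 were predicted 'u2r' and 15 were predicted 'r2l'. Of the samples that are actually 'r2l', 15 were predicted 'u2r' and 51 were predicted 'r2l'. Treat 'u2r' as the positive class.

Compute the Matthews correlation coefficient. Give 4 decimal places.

0.5049

MCC = (TP·TN − FP·FN) / √((TP+FP)(TP+FN)(TN+FP)(TN+FN))
Numerator = 41·51 − 15·15 = 1866
Denominator = √(56·56·66·66) = √13660416 = 3696.0000
MCC = 1866 / 3696.0000 = 0.5049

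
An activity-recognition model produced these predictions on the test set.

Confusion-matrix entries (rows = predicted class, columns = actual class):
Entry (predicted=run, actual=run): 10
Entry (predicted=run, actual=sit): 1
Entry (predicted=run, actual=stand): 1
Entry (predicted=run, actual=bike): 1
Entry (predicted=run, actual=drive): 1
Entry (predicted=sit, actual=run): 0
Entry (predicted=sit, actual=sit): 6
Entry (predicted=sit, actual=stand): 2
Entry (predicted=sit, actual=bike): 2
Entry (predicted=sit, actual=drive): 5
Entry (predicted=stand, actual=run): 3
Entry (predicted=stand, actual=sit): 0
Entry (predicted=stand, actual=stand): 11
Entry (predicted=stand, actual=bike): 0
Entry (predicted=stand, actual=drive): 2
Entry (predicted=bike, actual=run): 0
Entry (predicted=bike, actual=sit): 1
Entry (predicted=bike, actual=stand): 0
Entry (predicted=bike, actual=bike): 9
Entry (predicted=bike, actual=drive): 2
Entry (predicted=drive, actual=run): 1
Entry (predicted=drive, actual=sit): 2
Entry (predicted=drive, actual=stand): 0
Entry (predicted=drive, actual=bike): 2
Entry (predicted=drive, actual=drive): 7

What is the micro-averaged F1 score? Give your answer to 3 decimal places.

Micro-averaging pools counts across classes: ΣTP=43, ΣFP=26, ΣFN=26.
Micro-F1 score = 2·TP/(2·TP+FP+FN) on pooled counts = 0.623 (equals overall accuracy in single-label multiclass).

0.623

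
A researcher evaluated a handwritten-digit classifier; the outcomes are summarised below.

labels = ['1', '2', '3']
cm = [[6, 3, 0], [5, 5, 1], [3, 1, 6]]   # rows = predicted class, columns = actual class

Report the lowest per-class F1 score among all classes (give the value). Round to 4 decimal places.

Per-class F1 score (2·TP/(2·TP+FP+FN)):
  1: TP=6, FP=3+0=3, FN=5+3=8 → 12/23 = 0.52174
  2: TP=5, FP=5+1=6, FN=3+1=4 → 10/20 = 0.50000
  3: TP=6, FP=3+1=4, FN=0+1=1 → 12/17 = 0.70588
Lowest is class '2' with F1 score = 0.5000.

0.5000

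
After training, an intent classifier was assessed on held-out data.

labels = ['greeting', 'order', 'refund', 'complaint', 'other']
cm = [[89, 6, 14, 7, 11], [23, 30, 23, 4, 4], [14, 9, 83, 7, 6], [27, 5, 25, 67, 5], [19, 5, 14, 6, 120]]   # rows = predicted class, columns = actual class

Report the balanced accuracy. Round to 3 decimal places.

0.629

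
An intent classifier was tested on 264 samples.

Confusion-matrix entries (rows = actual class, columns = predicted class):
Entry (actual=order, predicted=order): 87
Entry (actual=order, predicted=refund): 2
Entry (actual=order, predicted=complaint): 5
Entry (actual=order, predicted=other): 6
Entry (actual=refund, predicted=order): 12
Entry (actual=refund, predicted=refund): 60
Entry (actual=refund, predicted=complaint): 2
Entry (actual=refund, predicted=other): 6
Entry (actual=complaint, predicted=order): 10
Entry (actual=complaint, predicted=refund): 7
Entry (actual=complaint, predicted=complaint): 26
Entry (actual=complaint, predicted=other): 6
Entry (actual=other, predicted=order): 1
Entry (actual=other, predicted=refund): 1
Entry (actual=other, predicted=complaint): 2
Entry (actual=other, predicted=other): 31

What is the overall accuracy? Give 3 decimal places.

Accuracy = trace / total = (87+60+26+31=204) / 264 = 204/264 = 0.773

0.773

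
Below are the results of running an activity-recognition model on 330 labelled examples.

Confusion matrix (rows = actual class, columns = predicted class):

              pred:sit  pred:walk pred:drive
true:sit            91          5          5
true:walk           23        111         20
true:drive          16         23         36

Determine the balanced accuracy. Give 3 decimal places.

0.701

Balanced accuracy = mean of per-class recall.
  sit: recall = 91/101 = 0.9010
  walk: recall = 111/154 = 0.7208
  drive: recall = 36/75 = 0.4800
Mean = (0.9010 + 0.7208 + 0.4800) / 3 = 0.701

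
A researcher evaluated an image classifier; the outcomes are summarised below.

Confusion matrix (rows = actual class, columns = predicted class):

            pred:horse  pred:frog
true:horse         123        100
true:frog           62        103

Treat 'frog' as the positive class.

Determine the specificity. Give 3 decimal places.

Specificity = TN/(TN+FP) = 123/(123+100) = 0.552

0.552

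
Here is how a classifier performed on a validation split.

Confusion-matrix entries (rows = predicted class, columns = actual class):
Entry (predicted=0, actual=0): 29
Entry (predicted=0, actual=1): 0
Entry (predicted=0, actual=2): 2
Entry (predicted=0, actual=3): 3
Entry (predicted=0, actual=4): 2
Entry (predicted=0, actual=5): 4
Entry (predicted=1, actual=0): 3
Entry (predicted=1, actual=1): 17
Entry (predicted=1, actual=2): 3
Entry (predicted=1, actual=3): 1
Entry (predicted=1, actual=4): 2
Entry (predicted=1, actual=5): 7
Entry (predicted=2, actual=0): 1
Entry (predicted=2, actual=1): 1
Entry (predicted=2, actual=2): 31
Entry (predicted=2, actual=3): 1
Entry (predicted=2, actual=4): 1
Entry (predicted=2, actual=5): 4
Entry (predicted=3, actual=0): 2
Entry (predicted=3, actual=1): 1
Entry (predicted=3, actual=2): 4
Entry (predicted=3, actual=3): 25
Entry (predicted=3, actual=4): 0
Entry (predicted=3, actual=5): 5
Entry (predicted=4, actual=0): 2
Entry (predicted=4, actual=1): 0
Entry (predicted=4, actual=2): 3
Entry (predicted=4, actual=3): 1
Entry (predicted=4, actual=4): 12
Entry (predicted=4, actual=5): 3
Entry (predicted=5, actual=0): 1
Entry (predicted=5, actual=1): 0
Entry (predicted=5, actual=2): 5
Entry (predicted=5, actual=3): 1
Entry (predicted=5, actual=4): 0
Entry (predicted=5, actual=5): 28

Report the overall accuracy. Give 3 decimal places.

Accuracy = trace / total = (29+17+31+25+12+28=142) / 205 = 142/205 = 0.693

0.693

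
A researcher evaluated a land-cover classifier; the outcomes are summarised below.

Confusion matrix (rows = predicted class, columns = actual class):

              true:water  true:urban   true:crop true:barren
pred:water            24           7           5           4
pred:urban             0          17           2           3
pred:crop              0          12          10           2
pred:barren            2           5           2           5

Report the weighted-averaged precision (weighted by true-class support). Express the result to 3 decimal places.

Per-class precision (TP/(TP+FP)):
  water: TP=24, FP=7+5+4=16 → 24/40 = 0.6000
  urban: TP=17, FP=0+2+3=5 → 17/22 = 0.7727
  crop: TP=10, FP=0+12+2=14 → 10/24 = 0.4167
  barren: TP=5, FP=2+5+2=9 → 5/14 = 0.3571
Weighted-precision = Σ (supportᵢ/N)·precisionᵢ with N=100: (26/100)·0.6000 + (41/100)·0.7727 + (19/100)·0.4167 + (14/100)·0.3571 = 0.602

0.602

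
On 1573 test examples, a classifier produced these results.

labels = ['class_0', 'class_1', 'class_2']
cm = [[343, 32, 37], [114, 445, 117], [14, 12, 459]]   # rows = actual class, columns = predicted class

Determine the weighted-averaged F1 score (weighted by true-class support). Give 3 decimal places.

0.790

Per-class F1 score (2·TP/(2·TP+FP+FN)):
  class_0: TP=343, FP=114+14=128, FN=32+37=69 → 686/883 = 0.7769
  class_1: TP=445, FP=32+12=44, FN=114+117=231 → 890/1165 = 0.7639
  class_2: TP=459, FP=37+117=154, FN=14+12=26 → 918/1098 = 0.8361
Weighted-F1 score = Σ (supportᵢ/N)·F1 scoreᵢ with N=1573: (412/1573)·0.7769 + (676/1573)·0.7639 + (485/1573)·0.8361 = 0.790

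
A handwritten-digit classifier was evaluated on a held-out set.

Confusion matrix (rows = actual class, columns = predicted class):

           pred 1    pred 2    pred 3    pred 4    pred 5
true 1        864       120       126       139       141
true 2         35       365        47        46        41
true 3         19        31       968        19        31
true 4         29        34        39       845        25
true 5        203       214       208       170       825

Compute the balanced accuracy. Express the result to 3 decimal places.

0.718

Balanced accuracy = mean of per-class recall.
  1: recall = 864/1390 = 0.6216
  2: recall = 365/534 = 0.6835
  3: recall = 968/1068 = 0.9064
  4: recall = 845/972 = 0.8693
  5: recall = 825/1620 = 0.5093
Mean = (0.6216 + 0.6835 + 0.9064 + 0.8693 + 0.5093) / 5 = 0.718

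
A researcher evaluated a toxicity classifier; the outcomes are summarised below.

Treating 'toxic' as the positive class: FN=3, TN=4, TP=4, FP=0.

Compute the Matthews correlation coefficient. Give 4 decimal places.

0.5714

MCC = (TP·TN − FP·FN) / √((TP+FP)(TP+FN)(TN+FP)(TN+FN))
Numerator = 4·4 − 0·3 = 16
Denominator = √(4·7·4·7) = √784 = 28.0000
MCC = 16 / 28.0000 = 0.5714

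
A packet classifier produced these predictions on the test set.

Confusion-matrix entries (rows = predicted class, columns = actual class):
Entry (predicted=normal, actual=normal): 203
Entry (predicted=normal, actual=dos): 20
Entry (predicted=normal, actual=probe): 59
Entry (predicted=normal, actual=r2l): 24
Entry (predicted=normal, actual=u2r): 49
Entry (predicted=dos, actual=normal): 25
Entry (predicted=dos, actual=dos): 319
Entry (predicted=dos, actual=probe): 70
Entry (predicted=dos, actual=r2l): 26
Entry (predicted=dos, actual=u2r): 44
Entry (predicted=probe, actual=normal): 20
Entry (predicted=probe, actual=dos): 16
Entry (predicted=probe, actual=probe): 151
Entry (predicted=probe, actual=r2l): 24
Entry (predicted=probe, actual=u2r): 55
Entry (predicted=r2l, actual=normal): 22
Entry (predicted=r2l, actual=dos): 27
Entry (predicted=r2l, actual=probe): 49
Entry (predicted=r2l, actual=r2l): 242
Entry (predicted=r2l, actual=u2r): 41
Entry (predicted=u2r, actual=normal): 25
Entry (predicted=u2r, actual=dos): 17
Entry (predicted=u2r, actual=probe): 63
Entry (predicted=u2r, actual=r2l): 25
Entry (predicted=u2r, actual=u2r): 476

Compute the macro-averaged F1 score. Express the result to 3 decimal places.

0.645

Per-class F1 score (2·TP/(2·TP+FP+FN)):
  normal: TP=203, FP=20+59+24+49=152, FN=25+20+22+25=92 → 406/650 = 0.6246
  dos: TP=319, FP=25+70+26+44=165, FN=20+16+27+17=80 → 638/883 = 0.7225
  probe: TP=151, FP=20+16+24+55=115, FN=59+70+49+63=241 → 302/658 = 0.4590
  r2l: TP=242, FP=22+27+49+41=139, FN=24+26+24+25=99 → 484/722 = 0.6704
  u2r: TP=476, FP=25+17+63+25=130, FN=49+44+55+41=189 → 952/1271 = 0.7490
Macro-F1 score = mean = (0.6246 + 0.7225 + 0.4590 + 0.6704 + 0.7490) / 5 = 0.645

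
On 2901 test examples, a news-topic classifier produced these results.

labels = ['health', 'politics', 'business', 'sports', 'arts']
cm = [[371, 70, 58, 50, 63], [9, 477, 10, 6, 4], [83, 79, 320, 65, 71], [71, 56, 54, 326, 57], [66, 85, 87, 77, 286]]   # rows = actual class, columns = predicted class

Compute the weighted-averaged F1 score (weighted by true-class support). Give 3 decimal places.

Per-class F1 score (2·TP/(2·TP+FP+FN)):
  health: TP=371, FP=9+83+71+66=229, FN=70+58+50+63=241 → 742/1212 = 0.6122
  politics: TP=477, FP=70+79+56+85=290, FN=9+10+6+4=29 → 954/1273 = 0.7494
  business: TP=320, FP=58+10+54+87=209, FN=83+79+65+71=298 → 640/1147 = 0.5580
  sports: TP=326, FP=50+6+65+77=198, FN=71+56+54+57=238 → 652/1088 = 0.5993
  arts: TP=286, FP=63+4+71+57=195, FN=66+85+87+77=315 → 572/1082 = 0.5287
Weighted-F1 score = Σ (supportᵢ/N)·F1 scoreᵢ with N=2901: (612/2901)·0.6122 + (506/2901)·0.7494 + (618/2901)·0.5580 + (564/2901)·0.5993 + (601/2901)·0.5287 = 0.605

0.605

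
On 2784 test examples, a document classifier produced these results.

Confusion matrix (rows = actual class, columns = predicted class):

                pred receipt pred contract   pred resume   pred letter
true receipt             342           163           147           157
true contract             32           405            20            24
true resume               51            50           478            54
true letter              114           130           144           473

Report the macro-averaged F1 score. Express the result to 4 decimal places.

0.6104

Per-class F1 score (2·TP/(2·TP+FP+FN)):
  receipt: TP=342, FP=32+51+114=197, FN=163+147+157=467 → 684/1348 = 0.50742
  contract: TP=405, FP=163+50+130=343, FN=32+20+24=76 → 810/1229 = 0.65907
  resume: TP=478, FP=147+20+144=311, FN=51+50+54=155 → 956/1422 = 0.67229
  letter: TP=473, FP=157+24+54=235, FN=114+130+144=388 → 946/1569 = 0.60293
Macro-F1 score = mean = (0.50742 + 0.65907 + 0.67229 + 0.60293) / 4 = 0.6104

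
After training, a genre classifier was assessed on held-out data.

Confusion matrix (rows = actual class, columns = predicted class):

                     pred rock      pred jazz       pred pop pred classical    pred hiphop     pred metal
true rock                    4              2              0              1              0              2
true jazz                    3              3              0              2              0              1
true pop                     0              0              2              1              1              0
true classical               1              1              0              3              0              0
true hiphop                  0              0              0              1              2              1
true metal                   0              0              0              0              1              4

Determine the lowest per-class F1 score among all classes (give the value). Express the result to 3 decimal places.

Per-class F1 score (2·TP/(2·TP+FP+FN)):
  rock: TP=4, FP=3+0+1+0+0=4, FN=2+0+1+0+2=5 → 8/17 = 0.4706
  jazz: TP=3, FP=2+0+1+0+0=3, FN=3+0+2+0+1=6 → 6/15 = 0.4000
  pop: TP=2, FP=0+0+0+0+0=0, FN=0+0+1+1+0=2 → 4/6 = 0.6667
  classical: TP=3, FP=1+2+1+1+0=5, FN=1+1+0+0+0=2 → 6/13 = 0.4615
  hiphop: TP=2, FP=0+0+1+0+1=2, FN=0+0+0+1+1=2 → 4/8 = 0.5000
  metal: TP=4, FP=2+1+0+0+1=4, FN=0+0+0+0+1=1 → 8/13 = 0.6154
Lowest is class 'jazz' with F1 score = 0.400.

0.400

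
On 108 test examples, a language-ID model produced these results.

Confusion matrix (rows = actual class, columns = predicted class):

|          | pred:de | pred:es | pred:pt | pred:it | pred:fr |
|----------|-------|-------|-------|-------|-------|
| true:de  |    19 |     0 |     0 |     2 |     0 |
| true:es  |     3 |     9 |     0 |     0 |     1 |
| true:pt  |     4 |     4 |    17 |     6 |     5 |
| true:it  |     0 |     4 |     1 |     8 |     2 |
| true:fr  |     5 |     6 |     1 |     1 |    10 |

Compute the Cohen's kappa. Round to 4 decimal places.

0.4808

Observed agreement pₒ = trace/N = 63/108 = 0.58333
Expected agreement pₑ = Σ (rowᵢ·colᵢ)/N² = (21·31 + 13·23 + 36·19 + 15·17 + 23·18)/108² = 0.19745
κ = (pₒ − pₑ)/(1 − pₑ) = (0.58333 − 0.19745)/(1 − 0.19745) = 0.4808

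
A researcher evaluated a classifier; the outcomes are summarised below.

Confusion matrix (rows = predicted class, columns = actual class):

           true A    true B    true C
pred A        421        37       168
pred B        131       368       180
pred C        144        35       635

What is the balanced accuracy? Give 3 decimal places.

Balanced accuracy = mean of per-class recall.
  A: recall = 421/696 = 0.6049
  B: recall = 368/440 = 0.8364
  C: recall = 635/983 = 0.6460
Mean = (0.6049 + 0.8364 + 0.6460) / 3 = 0.696

0.696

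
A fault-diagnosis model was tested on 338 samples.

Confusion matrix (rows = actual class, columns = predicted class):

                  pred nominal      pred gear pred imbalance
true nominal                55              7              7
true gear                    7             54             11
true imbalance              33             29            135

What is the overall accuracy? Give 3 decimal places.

Accuracy = trace / total = (55+54+135=244) / 338 = 244/338 = 0.722

0.722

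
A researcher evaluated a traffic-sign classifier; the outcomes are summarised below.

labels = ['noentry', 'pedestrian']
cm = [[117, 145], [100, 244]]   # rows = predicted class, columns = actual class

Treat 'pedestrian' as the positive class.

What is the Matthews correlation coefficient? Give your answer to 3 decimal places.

MCC = (TP·TN − FP·FN) / √((TP+FP)(TP+FN)(TN+FP)(TN+FN))
Numerator = 244·117 − 100·145 = 14048
Denominator = √(344·389·217·262) = √7607974864 = 87223.7059
MCC = 14048 / 87223.7059 = 0.161

0.161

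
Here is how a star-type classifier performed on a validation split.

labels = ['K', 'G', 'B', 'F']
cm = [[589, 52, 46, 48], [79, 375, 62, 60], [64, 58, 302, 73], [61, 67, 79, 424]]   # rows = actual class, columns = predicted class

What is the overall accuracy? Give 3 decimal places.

Accuracy = trace / total = (589+375+302+424=1690) / 2439 = 1690/2439 = 0.693

0.693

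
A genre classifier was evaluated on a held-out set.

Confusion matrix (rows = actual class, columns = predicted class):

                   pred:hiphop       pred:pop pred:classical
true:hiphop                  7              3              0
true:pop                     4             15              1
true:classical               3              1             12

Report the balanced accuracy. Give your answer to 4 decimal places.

0.7333

Balanced accuracy = mean of per-class recall.
  hiphop: recall = 7/10 = 0.70000
  pop: recall = 15/20 = 0.75000
  classical: recall = 12/16 = 0.75000
Mean = (0.70000 + 0.75000 + 0.75000) / 3 = 0.7333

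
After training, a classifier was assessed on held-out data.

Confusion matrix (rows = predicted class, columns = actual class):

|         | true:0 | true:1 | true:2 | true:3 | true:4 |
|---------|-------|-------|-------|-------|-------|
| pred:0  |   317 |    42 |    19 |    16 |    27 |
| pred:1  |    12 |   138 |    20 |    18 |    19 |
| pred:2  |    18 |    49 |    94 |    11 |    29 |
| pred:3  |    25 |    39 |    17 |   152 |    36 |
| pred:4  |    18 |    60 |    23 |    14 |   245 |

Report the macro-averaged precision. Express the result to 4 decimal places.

Per-class precision (TP/(TP+FP)):
  0: TP=317, FP=42+19+16+27=104 → 317/421 = 0.75297
  1: TP=138, FP=12+20+18+19=69 → 138/207 = 0.66667
  2: TP=94, FP=18+49+11+29=107 → 94/201 = 0.46766
  3: TP=152, FP=25+39+17+36=117 → 152/269 = 0.56506
  4: TP=245, FP=18+60+23+14=115 → 245/360 = 0.68056
Macro-precision = mean = (0.75297 + 0.66667 + 0.46766 + 0.56506 + 0.68056) / 5 = 0.6266

0.6266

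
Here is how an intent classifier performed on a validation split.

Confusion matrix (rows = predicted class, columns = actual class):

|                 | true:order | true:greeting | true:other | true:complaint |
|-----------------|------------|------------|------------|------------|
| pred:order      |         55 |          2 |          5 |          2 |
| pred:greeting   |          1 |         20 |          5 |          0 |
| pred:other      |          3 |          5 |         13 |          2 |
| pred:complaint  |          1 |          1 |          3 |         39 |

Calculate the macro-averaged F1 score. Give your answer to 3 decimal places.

0.764

Per-class F1 score (2·TP/(2·TP+FP+FN)):
  order: TP=55, FP=2+5+2=9, FN=1+3+1=5 → 110/124 = 0.8871
  greeting: TP=20, FP=1+5+0=6, FN=2+5+1=8 → 40/54 = 0.7407
  other: TP=13, FP=3+5+2=10, FN=5+5+3=13 → 26/49 = 0.5306
  complaint: TP=39, FP=1+1+3=5, FN=2+0+2=4 → 78/87 = 0.8966
Macro-F1 score = mean = (0.8871 + 0.7407 + 0.5306 + 0.8966) / 4 = 0.764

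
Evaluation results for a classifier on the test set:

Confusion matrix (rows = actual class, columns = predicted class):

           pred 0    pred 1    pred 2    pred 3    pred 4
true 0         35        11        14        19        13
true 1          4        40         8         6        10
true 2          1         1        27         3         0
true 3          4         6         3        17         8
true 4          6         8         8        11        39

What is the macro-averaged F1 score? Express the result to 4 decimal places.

0.5176

Per-class F1 score (2·TP/(2·TP+FP+FN)):
  0: TP=35, FP=4+1+4+6=15, FN=11+14+19+13=57 → 70/142 = 0.49296
  1: TP=40, FP=11+1+6+8=26, FN=4+8+6+10=28 → 80/134 = 0.59701
  2: TP=27, FP=14+8+3+8=33, FN=1+1+3+0=5 → 54/92 = 0.58696
  3: TP=17, FP=19+6+3+11=39, FN=4+6+3+8=21 → 34/94 = 0.36170
  4: TP=39, FP=13+10+0+8=31, FN=6+8+8+11=33 → 78/142 = 0.54930
Macro-F1 score = mean = (0.49296 + 0.59701 + 0.58696 + 0.36170 + 0.54930) / 5 = 0.5176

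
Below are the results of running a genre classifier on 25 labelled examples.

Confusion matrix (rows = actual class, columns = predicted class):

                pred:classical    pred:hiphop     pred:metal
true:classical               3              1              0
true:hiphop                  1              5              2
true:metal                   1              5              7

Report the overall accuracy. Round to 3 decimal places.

Accuracy = trace / total = (3+5+7=15) / 25 = 15/25 = 0.600

0.600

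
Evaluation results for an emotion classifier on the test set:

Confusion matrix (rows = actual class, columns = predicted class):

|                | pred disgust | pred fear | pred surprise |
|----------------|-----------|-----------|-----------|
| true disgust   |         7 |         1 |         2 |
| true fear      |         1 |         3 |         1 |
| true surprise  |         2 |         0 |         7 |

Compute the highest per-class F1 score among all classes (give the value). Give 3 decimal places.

0.737

Per-class F1 score (2·TP/(2·TP+FP+FN)):
  disgust: TP=7, FP=1+2=3, FN=1+2=3 → 14/20 = 0.7000
  fear: TP=3, FP=1+0=1, FN=1+1=2 → 6/9 = 0.6667
  surprise: TP=7, FP=2+1=3, FN=2+0=2 → 14/19 = 0.7368
Highest is class 'surprise' with F1 score = 0.737.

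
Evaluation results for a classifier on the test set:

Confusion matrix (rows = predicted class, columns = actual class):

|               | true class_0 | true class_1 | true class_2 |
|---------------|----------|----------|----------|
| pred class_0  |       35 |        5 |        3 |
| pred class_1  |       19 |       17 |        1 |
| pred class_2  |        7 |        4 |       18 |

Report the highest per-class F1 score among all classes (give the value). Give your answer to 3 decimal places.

Per-class F1 score (2·TP/(2·TP+FP+FN)):
  class_0: TP=35, FP=5+3=8, FN=19+7=26 → 70/104 = 0.6731
  class_1: TP=17, FP=19+1=20, FN=5+4=9 → 34/63 = 0.5397
  class_2: TP=18, FP=7+4=11, FN=3+1=4 → 36/51 = 0.7059
Highest is class 'class_2' with F1 score = 0.706.

0.706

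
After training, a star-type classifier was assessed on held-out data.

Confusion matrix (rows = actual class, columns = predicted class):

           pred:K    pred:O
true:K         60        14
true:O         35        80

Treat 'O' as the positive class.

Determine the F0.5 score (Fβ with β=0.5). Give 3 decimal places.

Fβ = (1+β²)·TP / ((1+β²)·TP + β²·FN + FP), with β²=1/4
= 1.25·80 / (1.25·80 + 0.25·35 + 14) = 0.815

0.815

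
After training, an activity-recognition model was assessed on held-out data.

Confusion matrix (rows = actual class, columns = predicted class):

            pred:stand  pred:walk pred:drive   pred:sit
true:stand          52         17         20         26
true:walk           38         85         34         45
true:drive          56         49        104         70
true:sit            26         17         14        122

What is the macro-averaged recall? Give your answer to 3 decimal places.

0.482

Per-class recall (TP/(TP+FN)):
  stand: TP=52, FN=17+20+26=63 → 52/115 = 0.4522
  walk: TP=85, FN=38+34+45=117 → 85/202 = 0.4208
  drive: TP=104, FN=56+49+70=175 → 104/279 = 0.3728
  sit: TP=122, FN=26+17+14=57 → 122/179 = 0.6816
Macro-recall = mean = (0.4522 + 0.4208 + 0.3728 + 0.6816) / 4 = 0.482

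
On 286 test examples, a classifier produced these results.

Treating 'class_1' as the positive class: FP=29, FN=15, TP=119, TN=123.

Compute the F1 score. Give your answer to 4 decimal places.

0.8440

Precision = TP/(TP+FP) = 119/148 = 0.8041
Recall = TP/(TP+FN) = 119/134 = 0.8881
F1 = 2·TP/(2·TP+FP+FN) = 238/282 = 0.8440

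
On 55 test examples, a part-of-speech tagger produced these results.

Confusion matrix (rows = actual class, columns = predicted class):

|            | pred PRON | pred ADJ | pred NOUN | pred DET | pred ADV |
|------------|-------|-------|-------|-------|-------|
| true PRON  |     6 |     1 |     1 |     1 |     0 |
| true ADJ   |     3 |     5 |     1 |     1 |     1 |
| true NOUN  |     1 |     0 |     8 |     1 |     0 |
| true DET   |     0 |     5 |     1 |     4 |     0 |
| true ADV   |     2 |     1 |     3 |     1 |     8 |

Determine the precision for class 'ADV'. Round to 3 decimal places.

Treat 'ADV' as positive and all other classes as negative.
precision = TP/(TP+FP).
ADV: TP=8, FP=0+1+0+0=1 → 8/9 = 0.8889

0.889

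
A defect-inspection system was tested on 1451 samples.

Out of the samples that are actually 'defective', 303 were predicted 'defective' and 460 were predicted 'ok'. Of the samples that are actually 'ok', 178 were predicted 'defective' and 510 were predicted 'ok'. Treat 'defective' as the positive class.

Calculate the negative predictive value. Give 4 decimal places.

NPV = TN/(TN+FN) = 510/(510+460) = 0.5258

0.5258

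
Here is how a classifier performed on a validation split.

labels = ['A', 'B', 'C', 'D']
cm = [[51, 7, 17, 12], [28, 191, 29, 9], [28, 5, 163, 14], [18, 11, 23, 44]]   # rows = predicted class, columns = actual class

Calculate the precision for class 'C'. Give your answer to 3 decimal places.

precision = TP/(TP+FP).
C: TP=163, FP=28+5+14=47 → 163/210 = 0.7762

0.776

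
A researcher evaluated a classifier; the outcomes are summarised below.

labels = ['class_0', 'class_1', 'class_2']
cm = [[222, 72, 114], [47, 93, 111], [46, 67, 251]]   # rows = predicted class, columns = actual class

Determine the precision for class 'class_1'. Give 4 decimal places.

0.3705

One-vs-rest for 'class_1': TP = diagonal; FP = other classes predicted 'class_1'; FN = 'class_1' predicted as other.
precision = TP/(TP+FP).
class_1: TP=93, FP=47+111=158 → 93/251 = 0.37052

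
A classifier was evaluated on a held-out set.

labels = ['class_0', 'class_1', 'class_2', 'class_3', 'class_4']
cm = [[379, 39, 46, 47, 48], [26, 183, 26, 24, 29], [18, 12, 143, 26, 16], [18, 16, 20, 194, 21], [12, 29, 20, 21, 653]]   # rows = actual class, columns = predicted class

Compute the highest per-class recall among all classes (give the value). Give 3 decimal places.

Per-class recall (TP/(TP+FN)):
  class_0: TP=379, FN=39+46+47+48=180 → 379/559 = 0.6780
  class_1: TP=183, FN=26+26+24+29=105 → 183/288 = 0.6354
  class_2: TP=143, FN=18+12+26+16=72 → 143/215 = 0.6651
  class_3: TP=194, FN=18+16+20+21=75 → 194/269 = 0.7212
  class_4: TP=653, FN=12+29+20+21=82 → 653/735 = 0.8884
Highest is class 'class_4' with recall = 0.888.

0.888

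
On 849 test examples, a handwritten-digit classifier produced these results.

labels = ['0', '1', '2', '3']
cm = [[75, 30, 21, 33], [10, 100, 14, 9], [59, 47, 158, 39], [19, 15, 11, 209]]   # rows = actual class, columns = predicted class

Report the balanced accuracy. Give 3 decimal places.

Balanced accuracy = mean of per-class recall.
  0: recall = 75/159 = 0.4717
  1: recall = 100/133 = 0.7519
  2: recall = 158/303 = 0.5215
  3: recall = 209/254 = 0.8228
Mean = (0.4717 + 0.7519 + 0.5215 + 0.8228) / 4 = 0.642

0.642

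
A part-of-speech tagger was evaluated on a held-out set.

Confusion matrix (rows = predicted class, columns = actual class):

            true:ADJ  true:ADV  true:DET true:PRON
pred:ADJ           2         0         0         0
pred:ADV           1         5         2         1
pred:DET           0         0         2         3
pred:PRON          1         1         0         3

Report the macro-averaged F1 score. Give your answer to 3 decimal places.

Per-class F1 score (2·TP/(2·TP+FP+FN)):
  ADJ: TP=2, FP=0+0+0=0, FN=1+0+1=2 → 4/6 = 0.6667
  ADV: TP=5, FP=1+2+1=4, FN=0+0+1=1 → 10/15 = 0.6667
  DET: TP=2, FP=0+0+3=3, FN=0+2+0=2 → 4/9 = 0.4444
  PRON: TP=3, FP=1+1+0=2, FN=0+1+3=4 → 6/12 = 0.5000
Macro-F1 score = mean = (0.6667 + 0.6667 + 0.4444 + 0.5000) / 4 = 0.569

0.569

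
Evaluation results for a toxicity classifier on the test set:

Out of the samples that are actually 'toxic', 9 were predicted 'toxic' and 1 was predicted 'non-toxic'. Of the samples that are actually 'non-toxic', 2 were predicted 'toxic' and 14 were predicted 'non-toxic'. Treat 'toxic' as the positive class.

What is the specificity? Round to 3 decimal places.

0.875

Specificity = TN/(TN+FP) = 14/(14+2) = 0.875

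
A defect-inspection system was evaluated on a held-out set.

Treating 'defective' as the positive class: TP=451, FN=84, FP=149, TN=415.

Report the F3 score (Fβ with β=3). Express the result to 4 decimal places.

Fβ = (1+β²)·TP / ((1+β²)·TP + β²·FN + FP), with β²=9
= 10·451 / (10·451 + 9·84 + 149) = 0.8329

0.8329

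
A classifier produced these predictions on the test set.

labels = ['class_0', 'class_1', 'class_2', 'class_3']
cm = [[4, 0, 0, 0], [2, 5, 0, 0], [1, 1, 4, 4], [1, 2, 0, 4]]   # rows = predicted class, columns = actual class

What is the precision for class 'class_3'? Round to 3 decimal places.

Take TP from the diagonal, FP from the rest of the 'class_3' prediction marginal, FN from the rest of the 'class_3' actual marginal.
precision = TP/(TP+FP).
class_3: TP=4, FP=1+2+0=3 → 4/7 = 0.5714

0.571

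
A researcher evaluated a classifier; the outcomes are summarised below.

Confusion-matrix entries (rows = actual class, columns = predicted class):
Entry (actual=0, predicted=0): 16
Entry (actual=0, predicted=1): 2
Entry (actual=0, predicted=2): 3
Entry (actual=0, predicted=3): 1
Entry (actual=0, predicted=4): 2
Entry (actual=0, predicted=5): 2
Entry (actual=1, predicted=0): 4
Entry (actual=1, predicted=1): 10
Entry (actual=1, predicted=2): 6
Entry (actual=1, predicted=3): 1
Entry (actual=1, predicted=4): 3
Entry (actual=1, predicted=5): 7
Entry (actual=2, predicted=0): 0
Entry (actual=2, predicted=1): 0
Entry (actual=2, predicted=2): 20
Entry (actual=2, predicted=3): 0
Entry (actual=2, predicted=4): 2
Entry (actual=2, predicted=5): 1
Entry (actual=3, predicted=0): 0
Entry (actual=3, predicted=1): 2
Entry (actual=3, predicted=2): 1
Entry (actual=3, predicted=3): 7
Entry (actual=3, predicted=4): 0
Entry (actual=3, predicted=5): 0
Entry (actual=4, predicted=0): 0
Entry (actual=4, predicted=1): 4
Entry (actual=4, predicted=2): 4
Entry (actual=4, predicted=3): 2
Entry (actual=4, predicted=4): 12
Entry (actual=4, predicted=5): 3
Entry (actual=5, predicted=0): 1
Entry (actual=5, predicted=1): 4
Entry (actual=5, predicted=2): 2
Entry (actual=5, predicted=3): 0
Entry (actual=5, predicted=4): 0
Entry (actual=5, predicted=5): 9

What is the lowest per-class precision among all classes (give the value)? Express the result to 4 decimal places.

Per-class precision (TP/(TP+FP)):
  0: TP=16, FP=4+0+0+0+1=5 → 16/21 = 0.76190
  1: TP=10, FP=2+0+2+4+4=12 → 10/22 = 0.45455
  2: TP=20, FP=3+6+1+4+2=16 → 20/36 = 0.55556
  3: TP=7, FP=1+1+0+2+0=4 → 7/11 = 0.63636
  4: TP=12, FP=2+3+2+0+0=7 → 12/19 = 0.63158
  5: TP=9, FP=2+7+1+0+3=13 → 9/22 = 0.40909
Lowest is class '5' with precision = 0.4091.

0.4091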